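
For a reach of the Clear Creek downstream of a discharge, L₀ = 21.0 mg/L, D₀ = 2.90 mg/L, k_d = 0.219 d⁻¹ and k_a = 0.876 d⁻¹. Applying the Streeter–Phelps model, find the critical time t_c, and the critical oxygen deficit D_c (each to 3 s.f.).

t_c ≈ 1.30 d; D_c ≈ 3.95 mg/L

With k_a/k_d = 4.000 and 1 − D₀(k_a−k_d)/(k_d L₀) = 0.5857,
t_c = ln(4.000 × 0.5857) / (0.876 − 0.219) = ln(2.343) / 0.6570 = 0.8514/0.6570 = 1.296 d.
L(t_c) = L₀ e^(−k_d t_c) = 21.0 × 0.7529 = 15.81 mg/L, and at the critical point k_a D_c = k_d L, so D_c = (0.219/0.876) × 15.81 = 3.953 mg/L.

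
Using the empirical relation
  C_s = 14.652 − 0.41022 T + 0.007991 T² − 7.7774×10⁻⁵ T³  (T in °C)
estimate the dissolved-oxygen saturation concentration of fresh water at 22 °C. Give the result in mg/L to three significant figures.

C_s = 14.652 − 0.41022×22 + 0.007991×22² − 7.7774×10⁻⁵×22³ = 8.667 mg/L.

C_s ≈ 8.67 mg/L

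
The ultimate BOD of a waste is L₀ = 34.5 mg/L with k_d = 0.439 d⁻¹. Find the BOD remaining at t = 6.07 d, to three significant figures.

L ≈ 2.40 mg/L

L_t = L₀ e^(−k_d t) = 34.5 × e^(−0.439×6.07) = 34.5 × 0.06962 = 2.402 mg/L.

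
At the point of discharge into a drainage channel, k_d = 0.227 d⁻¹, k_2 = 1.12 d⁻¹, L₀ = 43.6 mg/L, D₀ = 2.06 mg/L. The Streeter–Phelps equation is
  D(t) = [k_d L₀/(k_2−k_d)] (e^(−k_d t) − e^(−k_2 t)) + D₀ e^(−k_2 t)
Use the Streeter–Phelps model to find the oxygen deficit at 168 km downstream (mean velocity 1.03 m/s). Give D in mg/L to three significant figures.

Travel time t = x/v = 168 km / (1.03 m/s) = 168000 m / 1.03 m/s = 163100 s = 1.888 d.
k_d L₀/(k_2−k_d) = 0.227×43.6/(1.12−0.227) = 9.897/0.8930 = 11.08 mg/L.
e^(−k_d t) = e^(−0.227×1.888) = 0.6515; e^(−k_2 t) = e^(−1.12×1.888) = 0.1207.
D = 11.08 × (0.6515 − 0.1207) + 2.06 × 0.1207 = 5.882 + 0.2487 = 6.131 mg/L.

D ≈ 6.13 mg/L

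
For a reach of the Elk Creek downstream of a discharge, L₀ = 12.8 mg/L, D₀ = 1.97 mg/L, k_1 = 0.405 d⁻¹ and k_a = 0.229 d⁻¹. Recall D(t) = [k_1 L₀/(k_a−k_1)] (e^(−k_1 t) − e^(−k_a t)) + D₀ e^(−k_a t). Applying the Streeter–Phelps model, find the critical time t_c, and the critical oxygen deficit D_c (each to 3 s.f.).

At the critical point dD/dt = 0, so k_1 L₀ e^(−k_1 t) = k_a D. Substituting D(t) from the Streeter–Phelps equation and solving for t gives
t_c = ln[(k_a/k_1)(1 − D₀(k_a−k_1)/(k_1 L₀))] / (k_a−k_1).
Here k_a−k_1 = -0.1760 d⁻¹ and 1 − D₀(k_a−k_1)/(k_1 L₀) = 1 − 1.97×-0.1760/(0.405×12.8) = 1.067, so
t_c = ln(0.5654 × 1.067) / -0.1760 = -0.5054 / -0.1760 = 2.872 d.
L(t_c) = L₀ e^(−k_1 t_c) = 12.8 × 0.3125 = 4.000 mg/L, and at the critical point k_a D_c = k_1 L, so D_c = (0.405/0.229) × 4.000 = 7.075 mg/L.

t_c ≈ 2.87 d; D_c ≈ 7.07 mg/L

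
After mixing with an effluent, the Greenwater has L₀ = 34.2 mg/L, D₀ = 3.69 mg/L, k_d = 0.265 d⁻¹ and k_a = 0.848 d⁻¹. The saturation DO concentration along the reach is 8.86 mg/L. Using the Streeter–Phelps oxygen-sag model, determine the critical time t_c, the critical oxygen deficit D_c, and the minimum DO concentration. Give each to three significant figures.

With k_a/k_d = 3.200 and 1 − D₀(k_a−k_d)/(k_d L₀) = 0.7626,
t_c = ln(3.200 × 0.7626) / (0.848 − 0.265) = ln(2.440) / 0.5830 = 0.8922/0.5830 = 1.530 d.
D_c = (k_d/k_a) L₀ e^(−k_d t_c) = (0.265/0.848) × 34.2 × e^(−0.265×1.530) = 0.3125 × 34.2 × 0.6666 = 7.125 mg/L.
Minimum DO = C_s − D_c = 8.86 − 7.125 = 1.735 mg/L.

t_c ≈ 1.53 d; D_c ≈ 7.12 mg/L; min DO ≈ 1.74 mg/L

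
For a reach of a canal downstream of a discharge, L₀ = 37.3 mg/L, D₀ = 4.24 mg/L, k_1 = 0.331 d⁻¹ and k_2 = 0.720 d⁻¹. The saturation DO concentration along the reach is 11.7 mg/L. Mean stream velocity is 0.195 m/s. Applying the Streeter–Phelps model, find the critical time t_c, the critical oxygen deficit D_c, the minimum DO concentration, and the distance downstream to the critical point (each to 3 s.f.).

At the critical point dD/dt = 0, so k_1 L₀ e^(−k_1 t) = k_2 D. Substituting D(t) from the Streeter–Phelps equation and solving for t gives
t_c = ln[(k_2/k_1)(1 − D₀(k_2−k_1)/(k_1 L₀))] / (k_2−k_1).
Here k_2−k_1 = 0.3890 d⁻¹ and 1 − D₀(k_2−k_1)/(k_1 L₀) = 1 − 4.24×0.3890/(0.331×37.3) = 0.8664, so
t_c = ln(2.175 × 0.8664) / 0.3890 = 0.6337 / 0.3890 = 1.629 d.
D_c = (k_1/k_2) L₀ e^(−k_1 t_c) = (0.331/0.720) × 37.3 × e^(−0.331×1.629) = 0.4597 × 37.3 × 0.5832 = 10.00 mg/L.
Minimum DO = C_s − D_c = 11.7 − 10.00 = 1.700 mg/L.
x_c = v t_c = 0.195 m/s × 1.629 d × 86400 s/d = 27450 m ≈ 27.4 km.

t_c ≈ 1.63 d; D_c ≈ 10.0 mg/L; min DO ≈ 1.70 mg/L; x_c ≈ 27.4 km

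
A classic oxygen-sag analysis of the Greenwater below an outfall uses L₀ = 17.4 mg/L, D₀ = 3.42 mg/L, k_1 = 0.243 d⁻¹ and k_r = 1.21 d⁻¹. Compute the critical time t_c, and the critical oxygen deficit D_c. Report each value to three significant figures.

At the critical point dD/dt = 0, so k_1 L₀ e^(−k_1 t) = k_r D. Substituting D(t) from the Streeter–Phelps equation and solving for t gives
t_c = ln[(k_r/k_1)(1 − D₀(k_r−k_1)/(k_1 L₀))] / (k_r−k_1).
Here k_r−k_1 = 0.9670 d⁻¹ and 1 − D₀(k_r−k_1)/(k_1 L₀) = 1 − 3.42×0.9670/(0.243×17.4) = 0.2178, so
t_c = ln(4.979 × 0.2178) / 0.9670 = 0.08131 / 0.9670 = 0.08408 d.
L(t_c) = L₀ e^(−k_1 t_c) = 17.4 × 0.9798 = 17.05 mg/L, and at the critical point k_r D_c = k_1 L, so D_c = (0.243/1.21) × 17.05 = 3.424 mg/L.

t_c ≈ 0.0841 d; D_c ≈ 3.42 mg/L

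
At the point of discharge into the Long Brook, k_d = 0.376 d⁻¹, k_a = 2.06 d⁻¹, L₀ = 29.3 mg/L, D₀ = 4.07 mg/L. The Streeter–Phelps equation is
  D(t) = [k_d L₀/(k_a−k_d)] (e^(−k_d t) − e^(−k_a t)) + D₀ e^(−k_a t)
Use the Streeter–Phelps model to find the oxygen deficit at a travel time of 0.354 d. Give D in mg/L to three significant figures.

D ≈ 4.53 mg/L

k_d L₀/(k_a−k_d) = 0.376×29.3/(2.06−0.376) = 11.02/1.684 = 6.542 mg/L.
e^(−k_d t) = e^(−0.376×0.3540) = 0.8754; e^(−k_a t) = e^(−2.06×0.3540) = 0.4823.
D = 6.542 × (0.8754 − 0.4823) + 4.07 × 0.4823 = 2.572 + 1.963 = 4.535 mg/L.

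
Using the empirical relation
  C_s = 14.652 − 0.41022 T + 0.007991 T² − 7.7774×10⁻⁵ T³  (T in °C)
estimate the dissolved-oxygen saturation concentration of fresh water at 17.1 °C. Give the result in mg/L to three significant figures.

C_s ≈ 9.58 mg/L

C_s = 14.652 − 0.41022×17.1 + 0.007991×17.1² − 7.7774×10⁻⁵×17.1³ = 9.585 mg/L.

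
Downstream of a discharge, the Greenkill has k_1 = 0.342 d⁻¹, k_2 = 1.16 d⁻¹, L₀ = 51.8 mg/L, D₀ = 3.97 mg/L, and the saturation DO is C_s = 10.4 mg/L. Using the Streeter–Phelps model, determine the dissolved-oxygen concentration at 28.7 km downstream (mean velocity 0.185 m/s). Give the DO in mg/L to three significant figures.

Travel time t = x/v = 28.7 km / (0.185 m/s) = 28700 m / 0.185 m/s = 155100 s = 1.796 d.
k_1 L₀/(k_2−k_1) = 0.342×51.8/(1.16−0.342) = 17.72/0.8180 = 21.66 mg/L.
e^(−k_1 t) = e^(−0.342×1.796) = 0.5411; e^(−k_2 t) = e^(−1.16×1.796) = 0.1246.
D = 21.66 × (0.5411 − 0.1246) + 3.97 × 0.1246 = 9.022 + 0.4946 = 9.516 mg/L.
DO = C_s − D = 10.4 − 9.516 = 0.8838 mg/L.

DO ≈ 0.884 mg/L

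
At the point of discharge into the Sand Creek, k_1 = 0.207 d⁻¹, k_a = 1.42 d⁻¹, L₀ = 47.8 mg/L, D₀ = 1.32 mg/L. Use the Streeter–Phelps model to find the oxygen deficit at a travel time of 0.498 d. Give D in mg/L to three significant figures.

D ≈ 3.99 mg/L

k_1 L₀/(k_a−k_1) = 0.207×47.8/(1.42−0.207) = 9.895/1.213 = 8.157 mg/L.
e^(−k_1 t) = e^(−0.207×0.4980) = 0.9020; e^(−k_a t) = e^(−1.42×0.4980) = 0.4930.
D = 8.157 × (0.9020 − 0.4930) + 1.32 × 0.4930 = 3.336 + 0.6508 = 3.987 mg/L.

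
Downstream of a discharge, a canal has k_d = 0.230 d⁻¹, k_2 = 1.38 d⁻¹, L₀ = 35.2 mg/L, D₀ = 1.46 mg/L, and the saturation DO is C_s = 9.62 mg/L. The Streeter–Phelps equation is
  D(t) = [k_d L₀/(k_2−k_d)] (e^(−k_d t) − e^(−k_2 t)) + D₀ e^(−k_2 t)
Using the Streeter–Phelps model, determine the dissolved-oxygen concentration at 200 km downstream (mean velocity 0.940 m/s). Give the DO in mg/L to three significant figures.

DO ≈ 5.81 mg/L

Travel time t = x/v = 200 km / (0.940 m/s) = 200000 m / 0.940 m/s = 212800 s = 2.463 d.
k_d L₀/(k_2−k_d) = 0.230×35.2/(1.38−0.230) = 8.096/1.150 = 7.040 mg/L.
e^(−k_d t) = e^(−0.230×2.463) = 0.5676; e^(−k_2 t) = e^(−1.38×2.463) = 0.03343.
D = 7.040 × (0.5676 − 0.03343) + 1.46 × 0.03343 = 3.760 + 0.04881 = 3.809 mg/L.
DO = C_s − D = 9.62 − 3.809 = 5.811 mg/L.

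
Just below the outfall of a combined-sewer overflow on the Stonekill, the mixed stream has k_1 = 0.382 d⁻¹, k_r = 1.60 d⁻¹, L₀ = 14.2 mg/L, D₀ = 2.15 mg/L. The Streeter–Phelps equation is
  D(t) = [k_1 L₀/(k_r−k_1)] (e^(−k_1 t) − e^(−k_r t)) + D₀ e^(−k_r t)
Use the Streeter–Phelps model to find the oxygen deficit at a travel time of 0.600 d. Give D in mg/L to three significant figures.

D ≈ 2.66 mg/L

k_1 L₀/(k_r−k_1) = 0.382×14.2/(1.60−0.382) = 5.424/1.218 = 4.454 mg/L.
e^(−k_1 t) = e^(−0.382×0.6000) = 0.7952; e^(−k_r t) = e^(−1.60×0.6000) = 0.3829.
D = 4.454 × (0.7952 − 0.3829) + 2.15 × 0.3829 = 1.836 + 0.8232 = 2.659 mg/L.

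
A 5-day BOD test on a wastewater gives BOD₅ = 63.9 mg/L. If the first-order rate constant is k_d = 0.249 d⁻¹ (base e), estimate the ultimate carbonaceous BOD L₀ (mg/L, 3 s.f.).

L₀ ≈ 89.7 mg/L

BOD₅ = L₀(1 − e^(−5k_d)) ⇒ L₀ = BOD₅ / (1 − e^(−5×0.249))
= 63.9 / (1 − 0.2879) = 63.9 / 0.7121 = 89.74 mg/L.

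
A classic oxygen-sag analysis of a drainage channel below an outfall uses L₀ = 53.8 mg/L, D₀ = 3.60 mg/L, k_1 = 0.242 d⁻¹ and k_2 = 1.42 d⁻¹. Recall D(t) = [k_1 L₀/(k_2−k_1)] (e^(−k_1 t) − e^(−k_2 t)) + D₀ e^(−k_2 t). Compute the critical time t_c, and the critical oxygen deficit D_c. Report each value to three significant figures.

t_c ≈ 1.17 d; D_c ≈ 6.91 mg/L

t_c = [1/(k_2−k_1)] ln[(k_2/k_1)(1 − D₀(k_2−k_1)/(k_1 L₀))]
= [1/(1.42−0.242)] ln[(1.42/0.242)(1 − 3.60×1.178/(0.242×53.8))]
= (1/1.178) ln[5.868 × 0.6743] = 0.8489 × ln(3.956) = 0.8489 × 1.375 = 1.168 d.
D_c = (k_1/k_2) L₀ e^(−k_1 t_c) = (0.242/1.42) × 53.8 × e^(−0.242×1.168) = 0.1704 × 53.8 × 0.7539 = 6.912 mg/L.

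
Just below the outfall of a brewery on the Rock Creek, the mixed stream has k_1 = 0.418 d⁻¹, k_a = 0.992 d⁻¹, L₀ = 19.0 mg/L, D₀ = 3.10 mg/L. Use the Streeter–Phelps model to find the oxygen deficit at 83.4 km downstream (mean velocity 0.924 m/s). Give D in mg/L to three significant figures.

Travel time t = x/v = 83.4 km / (0.924 m/s) = 83400 m / 0.924 m/s = 90260 s = 1.045 d.
k_1 L₀/(k_a−k_1) = 0.418×19.0/(0.992−0.418) = 7.942/0.5740 = 13.84 mg/L.
e^(−k_1 t) = e^(−0.418×1.045) = 0.6462; e^(−k_a t) = e^(−0.992×1.045) = 0.3548.
D = 13.84 × (0.6462 − 0.3548) + 3.10 × 0.3548 = 4.032 + 1.100 = 5.132 mg/L.

D ≈ 5.13 mg/L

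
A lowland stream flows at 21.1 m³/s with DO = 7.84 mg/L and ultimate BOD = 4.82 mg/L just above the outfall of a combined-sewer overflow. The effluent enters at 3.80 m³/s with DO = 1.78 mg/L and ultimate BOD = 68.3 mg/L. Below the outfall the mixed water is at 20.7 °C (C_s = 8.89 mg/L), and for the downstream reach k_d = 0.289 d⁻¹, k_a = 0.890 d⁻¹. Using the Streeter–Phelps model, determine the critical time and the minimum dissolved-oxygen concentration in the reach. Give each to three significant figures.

t_c ≈ 1.32 d; minimum DO ≈ 5.67 mg/L

Mixed DO = (21.1×7.84 + 3.80×1.78)/(21.1+3.80) = 172.2/24.90 = 6.915 mg/L.
Mixed L₀ = (21.1×4.82 + 3.80×68.3)/(24.90) = 361.2/24.90 = 14.51 mg/L.
Initial deficit D₀ = C_s − DO₀ = 8.89 − 6.915 = 1.975 mg/L.
t_c = (1/0.6010) ln[(0.890/0.289)(1 − 1.975×0.6010/(0.289×14.51))] = 1.664 × ln(2.208) = 1.318 d.
D_c = (0.289/0.890) × 14.51 × e^(−0.289×1.318) = 0.3247 × 14.51 × 0.6833 = 3.219 mg/L.
Minimum DO = 8.89 − 3.219 = 5.671 mg/L.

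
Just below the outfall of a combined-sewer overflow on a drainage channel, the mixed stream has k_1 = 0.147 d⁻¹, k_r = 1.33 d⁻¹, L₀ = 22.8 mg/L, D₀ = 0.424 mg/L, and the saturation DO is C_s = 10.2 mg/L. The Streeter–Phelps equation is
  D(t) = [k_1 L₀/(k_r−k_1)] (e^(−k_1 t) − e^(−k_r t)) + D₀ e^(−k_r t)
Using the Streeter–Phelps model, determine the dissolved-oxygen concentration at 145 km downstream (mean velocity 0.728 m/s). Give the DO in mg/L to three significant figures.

DO ≈ 8.29 mg/L

Travel time t = x/v = 145 km / (0.728 m/s) = 145000 m / 0.728 m/s = 199200 s = 2.305 d.
k_1 L₀/(k_r−k_1) = 0.147×22.8/(1.33−0.147) = 3.352/1.183 = 2.833 mg/L.
e^(−k_1 t) = e^(−0.147×2.305) = 0.7126; e^(−k_r t) = e^(−1.33×2.305) = 0.04661.
D = 2.833 × (0.7126 − 0.04661) + 0.424 × 0.04661 = 1.887 + 0.01976 = 1.907 mg/L.
DO = C_s − D = 10.2 − 1.907 = 8.293 mg/L.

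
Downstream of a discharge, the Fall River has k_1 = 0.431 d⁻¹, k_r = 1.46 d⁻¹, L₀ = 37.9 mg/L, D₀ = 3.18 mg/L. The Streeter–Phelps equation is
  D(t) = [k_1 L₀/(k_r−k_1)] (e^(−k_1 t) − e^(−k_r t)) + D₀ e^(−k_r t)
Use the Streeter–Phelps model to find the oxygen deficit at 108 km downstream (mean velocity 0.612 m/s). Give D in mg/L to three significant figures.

Travel time t = x/v = 108 km / (0.612 m/s) = 108000 m / 0.612 m/s = 176500 s = 2.042 d.
k_1 L₀/(k_r−k_1) = 0.431×37.9/(1.46−0.431) = 16.33/1.029 = 15.87 mg/L.
e^(−k_1 t) = e^(−0.431×2.042) = 0.4147; e^(−k_r t) = e^(−1.46×2.042) = 0.05069.
D = 15.87 × (0.4147 − 0.05069) + 3.18 × 0.05069 = 5.778 + 0.1612 = 5.939 mg/L.

D ≈ 5.94 mg/L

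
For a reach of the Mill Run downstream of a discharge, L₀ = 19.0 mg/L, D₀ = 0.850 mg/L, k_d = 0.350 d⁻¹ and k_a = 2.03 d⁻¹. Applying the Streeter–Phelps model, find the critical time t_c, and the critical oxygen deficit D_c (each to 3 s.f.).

t_c ≈ 0.902 d; D_c ≈ 2.39 mg/L

t_c = [1/(k_a−k_d)] ln[(k_a/k_d)(1 − D₀(k_a−k_d)/(k_d L₀))]
= [1/(2.03−0.350)] ln[(2.03/0.350)(1 − 0.850×1.680/(0.350×19.0))]
= (1/1.680) ln[5.800 × 0.7853] = 0.5952 × ln(4.555) = 0.5952 × 1.516 = 0.9025 d.
L(t_c) = L₀ e^(−k_d t_c) = 19.0 × 0.7292 = 13.85 mg/L, and at the critical point k_a D_c = k_d L, so D_c = (0.350/2.03) × 13.85 = 2.389 mg/L.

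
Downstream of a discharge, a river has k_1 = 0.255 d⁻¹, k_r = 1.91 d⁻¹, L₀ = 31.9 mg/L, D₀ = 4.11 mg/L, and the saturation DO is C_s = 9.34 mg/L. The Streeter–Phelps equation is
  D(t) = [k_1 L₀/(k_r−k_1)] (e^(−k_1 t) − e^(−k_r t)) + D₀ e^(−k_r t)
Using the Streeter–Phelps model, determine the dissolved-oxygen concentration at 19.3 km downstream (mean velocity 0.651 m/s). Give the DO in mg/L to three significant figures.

Travel time t = x/v = 19.3 km / (0.651 m/s) = 19300 m / 0.651 m/s = 29650 s = 0.3431 d.
k_1 L₀/(k_r−k_1) = 0.255×31.9/(1.91−0.255) = 8.134/1.655 = 4.915 mg/L.
e^(−k_1 t) = e^(−0.255×0.3431) = 0.9162; e^(−k_r t) = e^(−1.91×0.3431) = 0.5192.
D = 4.915 × (0.9162 − 0.5192) + 4.11 × 0.5192 = 1.951 + 2.134 = 4.085 mg/L.
DO = C_s − D = 9.34 − 4.085 = 5.255 mg/L.

DO ≈ 5.25 mg/L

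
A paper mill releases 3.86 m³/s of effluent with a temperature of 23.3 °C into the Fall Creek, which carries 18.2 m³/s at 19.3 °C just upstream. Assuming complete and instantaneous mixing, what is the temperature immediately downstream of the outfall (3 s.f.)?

20.0 °C

Flow-weighted mixing: C = (Q_r C_r + Q_w C_w)/(Q_r + Q_w)
= (18.2×19.3 + 3.86×23.3)/(18.2 + 3.86) = 441.2/22.06 = 20.00 °C.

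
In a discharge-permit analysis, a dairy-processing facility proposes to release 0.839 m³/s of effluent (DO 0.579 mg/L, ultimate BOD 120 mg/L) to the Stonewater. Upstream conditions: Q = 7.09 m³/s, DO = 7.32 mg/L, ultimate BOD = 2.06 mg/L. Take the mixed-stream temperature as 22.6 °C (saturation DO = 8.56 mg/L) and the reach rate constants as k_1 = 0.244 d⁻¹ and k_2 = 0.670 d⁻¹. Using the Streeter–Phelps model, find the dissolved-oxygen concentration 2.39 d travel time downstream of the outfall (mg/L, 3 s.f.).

Mixed DO = (7.09×7.32 + 0.839×0.579)/(7.09+0.839) = 52.38/7.929 = 6.607 mg/L.
Mixed L₀ = (7.09×2.06 + 0.839×120)/(7.929) = 115.3/7.929 = 14.54 mg/L.
Initial deficit D₀ = C_s − DO₀ = 8.56 − 6.607 = 1.953 mg/L.
D(2.39) = [0.244×14.54/(0.670−0.244)](e^(−0.244×2.39) − e^(−0.670×2.39)) + 1.953 e^(−0.670×2.39)
= 8.328 × (0.5581 − 0.2016) + 1.953 × 0.2016 = 3.363 mg/L.
DO = 8.56 − 3.363 = 5.197 mg/L.

DO ≈ 5.20 mg/L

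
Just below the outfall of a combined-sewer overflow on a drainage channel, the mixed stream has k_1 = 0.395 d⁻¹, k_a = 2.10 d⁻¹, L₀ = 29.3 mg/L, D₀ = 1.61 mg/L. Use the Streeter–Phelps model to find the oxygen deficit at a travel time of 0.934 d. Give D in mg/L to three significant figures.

D ≈ 3.97 mg/L

k_1 L₀/(k_a−k_1) = 0.395×29.3/(2.10−0.395) = 11.57/1.705 = 6.788 mg/L.
e^(−k_1 t) = e^(−0.395×0.9340) = 0.6915; e^(−k_a t) = e^(−2.10×0.9340) = 0.1407.
D = 6.788 × (0.6915 − 0.1407) + 1.61 × 0.1407 = 3.739 + 0.2265 = 3.965 mg/L.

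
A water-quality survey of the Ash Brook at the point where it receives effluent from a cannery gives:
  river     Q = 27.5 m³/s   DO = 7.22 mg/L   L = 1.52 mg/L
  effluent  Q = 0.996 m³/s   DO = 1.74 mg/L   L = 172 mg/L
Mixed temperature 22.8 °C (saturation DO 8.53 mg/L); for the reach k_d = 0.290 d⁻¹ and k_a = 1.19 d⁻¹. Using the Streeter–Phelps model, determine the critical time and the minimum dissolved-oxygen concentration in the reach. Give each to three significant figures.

Mixed DO = (27.5×7.22 + 0.996×1.74)/(27.5+0.996) = 200.3/28.50 = 7.028 mg/L.
Mixed L₀ = (27.5×1.52 + 0.996×172)/(28.50) = 213.1/28.50 = 7.479 mg/L.
Initial deficit D₀ = C_s − DO₀ = 8.53 − 7.028 = 1.502 mg/L.
t_c = (1/0.9000) ln[(1.19/0.290)(1 − 1.502×0.9000/(0.290×7.479))] = 1.111 × ln(1.547) = 0.4845 d.
D_c = (0.290/1.19) × 7.479 × e^(−0.290×0.4845) = 0.2437 × 7.479 × 0.8689 = 1.584 mg/L.
Minimum DO = 8.53 − 1.584 = 6.946 mg/L.

t_c ≈ 0.485 d; minimum DO ≈ 6.95 mg/L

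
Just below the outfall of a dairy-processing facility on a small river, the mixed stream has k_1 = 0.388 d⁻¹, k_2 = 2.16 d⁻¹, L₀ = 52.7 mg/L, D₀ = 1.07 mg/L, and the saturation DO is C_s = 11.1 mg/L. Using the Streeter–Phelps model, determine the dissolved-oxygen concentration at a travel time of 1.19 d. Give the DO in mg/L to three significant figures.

k_1 L₀/(k_2−k_1) = 0.388×52.7/(2.16−0.388) = 20.45/1.772 = 11.54 mg/L.
e^(−k_1 t) = e^(−0.388×1.190) = 0.6302; e^(−k_2 t) = e^(−2.16×1.190) = 0.07650.
D = 11.54 × (0.6302 − 0.07650) + 1.07 × 0.07650 = 6.389 + 0.08186 = 6.471 mg/L.
DO = C_s − D = 11.1 − 6.471 = 4.629 mg/L.

DO ≈ 4.63 mg/L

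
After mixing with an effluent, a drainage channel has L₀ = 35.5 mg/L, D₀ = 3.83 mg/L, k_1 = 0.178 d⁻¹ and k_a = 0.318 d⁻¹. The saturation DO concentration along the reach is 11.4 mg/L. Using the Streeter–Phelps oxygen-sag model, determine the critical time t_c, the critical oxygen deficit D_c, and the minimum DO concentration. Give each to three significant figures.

With k_a/k_1 = 1.787 and 1 − D₀(k_a−k_1)/(k_1 L₀) = 0.9151,
t_c = ln(1.787 × 0.9151) / (0.318 − 0.178) = ln(1.635) / 0.1400 = 0.4916/0.1400 = 3.511 d.
L(t_c) = L₀ e^(−k_1 t_c) = 35.5 × 0.5352 = 19.00 mg/L, and at the critical point k_a D_c = k_1 L, so D_c = (0.178/0.318) × 19.00 = 10.64 mg/L.
Minimum DO = C_s − D_c = 11.4 − 10.64 = 0.7641 mg/L.

t_c ≈ 3.51 d; D_c ≈ 10.6 mg/L; min DO ≈ 0.764 mg/L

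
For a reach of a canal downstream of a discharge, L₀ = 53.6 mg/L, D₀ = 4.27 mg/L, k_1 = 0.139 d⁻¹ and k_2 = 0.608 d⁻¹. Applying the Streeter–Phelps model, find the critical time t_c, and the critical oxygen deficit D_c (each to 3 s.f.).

At the critical point dD/dt = 0, so k_1 L₀ e^(−k_1 t) = k_2 D. Substituting D(t) from the Streeter–Phelps equation and solving for t gives
t_c = ln[(k_2/k_1)(1 − D₀(k_2−k_1)/(k_1 L₀))] / (k_2−k_1).
Here k_2−k_1 = 0.4690 d⁻¹ and 1 − D₀(k_2−k_1)/(k_1 L₀) = 1 − 4.27×0.4690/(0.139×53.6) = 0.7312, so
t_c = ln(4.374 × 0.7312) / 0.4690 = 1.163 / 0.4690 = 2.479 d.
L(t_c) = L₀ e^(−k_1 t_c) = 53.6 × 0.7085 = 37.98 mg/L, and at the critical point k_2 D_c = k_1 L, so D_c = (0.139/0.608) × 37.98 = 8.682 mg/L.

t_c ≈ 2.48 d; D_c ≈ 8.68 mg/L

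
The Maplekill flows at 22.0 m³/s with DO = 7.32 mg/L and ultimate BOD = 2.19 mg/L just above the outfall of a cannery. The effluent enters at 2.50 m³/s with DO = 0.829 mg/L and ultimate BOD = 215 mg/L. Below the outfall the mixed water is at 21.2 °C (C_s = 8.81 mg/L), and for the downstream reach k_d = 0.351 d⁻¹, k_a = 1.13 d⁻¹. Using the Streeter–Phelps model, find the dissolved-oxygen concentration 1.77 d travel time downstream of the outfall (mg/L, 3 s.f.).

DO ≈ 4.19 mg/L

Mixed DO = (22.0×7.32 + 2.50×0.829)/(22.0+2.50) = 163.1/24.50 = 6.658 mg/L.
Mixed L₀ = (22.0×2.19 + 2.50×215)/(24.50) = 585.7/24.50 = 23.91 mg/L.
Initial deficit D₀ = C_s − DO₀ = 8.81 − 6.658 = 2.152 mg/L.
D(1.77) = [0.351×23.91/(1.13−0.351)](e^(−0.351×1.77) − e^(−1.13×1.77)) + 2.152 e^(−1.13×1.77)
= 10.77 × (0.5373 − 0.1353) + 2.152 × 0.1353 = 4.621 mg/L.
DO = 8.81 − 4.621 = 4.189 mg/L.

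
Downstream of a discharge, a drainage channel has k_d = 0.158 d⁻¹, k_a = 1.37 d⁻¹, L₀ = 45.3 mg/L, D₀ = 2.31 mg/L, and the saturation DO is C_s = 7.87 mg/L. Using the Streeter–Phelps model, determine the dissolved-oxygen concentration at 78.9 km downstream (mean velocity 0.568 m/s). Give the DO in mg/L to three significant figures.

Travel time t = x/v = 78.9 km / (0.568 m/s) = 78900 m / 0.568 m/s = 138900 s = 1.608 d.
k_d L₀/(k_a−k_d) = 0.158×45.3/(1.37−0.158) = 7.157/1.212 = 5.905 mg/L.
e^(−k_d t) = e^(−0.158×1.608) = 0.7757; e^(−k_a t) = e^(−1.37×1.608) = 0.1105.
D = 5.905 × (0.7757 − 0.1105) + 2.31 × 0.1105 = 3.928 + 0.2553 = 4.183 mg/L.
DO = C_s − D = 7.87 − 4.183 = 3.687 mg/L.

DO ≈ 3.69 mg/L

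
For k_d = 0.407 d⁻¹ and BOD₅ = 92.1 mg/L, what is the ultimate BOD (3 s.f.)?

L₀ ≈ 106 mg/L

BOD₅ = L₀(1 − e^(−5k_d)) ⇒ L₀ = BOD₅ / (1 − e^(−5×0.407))
= 92.1 / (1 − 0.1307) = 92.1 / 0.8693 = 105.9 mg/L.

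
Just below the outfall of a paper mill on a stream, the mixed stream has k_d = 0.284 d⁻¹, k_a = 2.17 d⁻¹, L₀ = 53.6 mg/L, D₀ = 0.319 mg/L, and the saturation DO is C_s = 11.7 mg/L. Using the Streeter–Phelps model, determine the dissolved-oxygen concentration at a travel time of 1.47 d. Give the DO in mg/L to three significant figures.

k_d L₀/(k_a−k_d) = 0.284×53.6/(2.17−0.284) = 15.22/1.886 = 8.071 mg/L.
e^(−k_d t) = e^(−0.284×1.470) = 0.6587; e^(−k_a t) = e^(−2.17×1.470) = 0.04118.
D = 8.071 × (0.6587 − 0.04118) + 0.319 × 0.04118 = 4.984 + 0.01314 = 4.997 mg/L.
DO = C_s − D = 11.7 − 4.997 = 6.703 mg/L.

DO ≈ 6.70 mg/L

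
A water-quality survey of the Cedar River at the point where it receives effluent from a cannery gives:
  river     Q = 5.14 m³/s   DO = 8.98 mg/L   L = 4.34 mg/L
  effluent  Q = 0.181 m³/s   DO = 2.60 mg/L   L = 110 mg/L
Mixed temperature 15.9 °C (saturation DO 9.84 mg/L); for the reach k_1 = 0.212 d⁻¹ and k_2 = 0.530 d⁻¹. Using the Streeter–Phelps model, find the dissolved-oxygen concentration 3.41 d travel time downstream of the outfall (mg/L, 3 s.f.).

DO ≈ 7.96 mg/L

Mixed DO = (5.14×8.98 + 0.181×2.60)/(5.14+0.181) = 46.63/5.321 = 8.763 mg/L.
Mixed L₀ = (5.14×4.34 + 0.181×110)/(5.321) = 42.22/5.321 = 7.934 mg/L.
Initial deficit D₀ = C_s − DO₀ = 9.84 − 8.763 = 1.077 mg/L.
D(3.41) = [0.212×7.934/(0.530−0.212)](e^(−0.212×3.41) − e^(−0.530×3.41)) + 1.077 e^(−0.530×3.41)
= 5.289 × (0.4853 − 0.1641) + 1.077 × 0.1641 = 1.876 mg/L.
DO = 9.84 − 1.876 = 7.964 mg/L.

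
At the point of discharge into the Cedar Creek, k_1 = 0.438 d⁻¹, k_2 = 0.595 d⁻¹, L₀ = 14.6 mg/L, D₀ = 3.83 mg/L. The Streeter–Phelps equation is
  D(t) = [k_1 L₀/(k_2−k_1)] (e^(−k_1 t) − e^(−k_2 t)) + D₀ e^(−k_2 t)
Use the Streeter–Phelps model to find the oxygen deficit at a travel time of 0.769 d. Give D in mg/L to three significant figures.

k_1 L₀/(k_2−k_1) = 0.438×14.6/(0.595−0.438) = 6.395/0.1570 = 40.73 mg/L.
e^(−k_1 t) = e^(−0.438×0.7690) = 0.7140; e^(−k_2 t) = e^(−0.595×0.7690) = 0.6328.
D = 40.73 × (0.7140 − 0.6328) + 3.83 × 0.6328 = 3.308 + 2.424 = 5.731 mg/L.

D ≈ 5.73 mg/L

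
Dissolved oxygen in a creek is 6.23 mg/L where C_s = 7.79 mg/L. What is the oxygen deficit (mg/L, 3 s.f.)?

D = C_s − C = 7.79 − 6.23 = 1.56 mg/L.

D ≈ 1.56 mg/L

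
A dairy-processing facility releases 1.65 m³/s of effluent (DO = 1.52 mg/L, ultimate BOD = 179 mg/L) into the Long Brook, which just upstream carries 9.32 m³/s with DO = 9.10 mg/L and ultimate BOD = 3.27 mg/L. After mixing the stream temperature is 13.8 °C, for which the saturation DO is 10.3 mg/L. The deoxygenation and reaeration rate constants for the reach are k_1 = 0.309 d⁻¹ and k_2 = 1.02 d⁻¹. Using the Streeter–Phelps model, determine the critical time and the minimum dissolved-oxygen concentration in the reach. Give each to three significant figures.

Mixed DO = (9.32×9.10 + 1.65×1.52)/(9.32+1.65) = 87.32/10.97 = 7.960 mg/L.
Mixed L₀ = (9.32×3.27 + 1.65×179)/(10.97) = 325.8/10.97 = 29.70 mg/L.
Initial deficit D₀ = C_s − DO₀ = 10.3 − 7.960 = 2.340 mg/L.
t_c = (1/0.7110) ln[(1.02/0.309)(1 − 2.340×0.7110/(0.309×29.70))] = 1.406 × ln(2.703) = 1.398 d.
D_c = (0.309/1.02) × 29.70 × e^(−0.309×1.398) = 0.3029 × 29.70 × 0.6492 = 5.841 mg/L.
Minimum DO = 10.3 − 5.841 = 4.459 mg/L.

t_c ≈ 1.40 d; minimum DO ≈ 4.46 mg/L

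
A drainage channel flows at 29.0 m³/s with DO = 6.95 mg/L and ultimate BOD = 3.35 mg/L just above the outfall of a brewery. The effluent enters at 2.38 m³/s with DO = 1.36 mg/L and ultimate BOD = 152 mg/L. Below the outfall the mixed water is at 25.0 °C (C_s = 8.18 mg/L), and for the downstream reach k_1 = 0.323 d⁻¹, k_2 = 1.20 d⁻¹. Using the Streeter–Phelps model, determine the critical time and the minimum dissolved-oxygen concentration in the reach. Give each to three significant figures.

Mixed DO = (29.0×6.95 + 2.38×1.36)/(29.0+2.38) = 204.8/31.38 = 6.526 mg/L.
Mixed L₀ = (29.0×3.35 + 2.38×152)/(31.38) = 458.9/31.38 = 14.62 mg/L.
Initial deficit D₀ = C_s − DO₀ = 8.18 − 6.526 = 1.654 mg/L.
t_c = (1/0.8770) ln[(1.20/0.323)(1 − 1.654×0.8770/(0.323×14.62))] = 1.140 × ln(2.574) = 1.078 d.
D_c = (0.323/1.20) × 14.62 × e^(−0.323×1.078) = 0.2692 × 14.62 × 0.7059 = 2.779 mg/L.
Minimum DO = 8.18 − 2.779 = 5.401 mg/L.

t_c ≈ 1.08 d; minimum DO ≈ 5.40 mg/L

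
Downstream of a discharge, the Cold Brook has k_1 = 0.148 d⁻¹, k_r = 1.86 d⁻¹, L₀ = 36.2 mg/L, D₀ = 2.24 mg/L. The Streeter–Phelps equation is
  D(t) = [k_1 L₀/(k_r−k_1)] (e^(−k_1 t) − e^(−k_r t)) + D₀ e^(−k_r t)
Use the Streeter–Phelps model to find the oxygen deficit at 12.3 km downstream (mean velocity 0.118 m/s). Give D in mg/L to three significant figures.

Travel time t = x/v = 12.3 km / (0.118 m/s) = 12300 m / 0.118 m/s = 104200 s = 1.206 d.
k_1 L₀/(k_r−k_1) = 0.148×36.2/(1.86−0.148) = 5.358/1.712 = 3.129 mg/L.
e^(−k_1 t) = e^(−0.148×1.206) = 0.8365; e^(−k_r t) = e^(−1.86×1.206) = 0.1060.
D = 3.129 × (0.8365 − 0.1060) + 2.24 × 0.1060 = 2.286 + 0.2375 = 2.523 mg/L.

D ≈ 2.52 mg/L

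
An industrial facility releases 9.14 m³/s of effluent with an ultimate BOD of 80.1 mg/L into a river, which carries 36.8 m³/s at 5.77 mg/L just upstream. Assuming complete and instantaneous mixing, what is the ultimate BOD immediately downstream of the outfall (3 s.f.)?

Flow-weighted mixing: C = (Q_r C_r + Q_w C_w)/(Q_r + Q_w)
= (36.8×5.77 + 9.14×80.1)/(36.8 + 9.14) = 944.5/45.94 = 20.56 mg/L.

20.6 mg/L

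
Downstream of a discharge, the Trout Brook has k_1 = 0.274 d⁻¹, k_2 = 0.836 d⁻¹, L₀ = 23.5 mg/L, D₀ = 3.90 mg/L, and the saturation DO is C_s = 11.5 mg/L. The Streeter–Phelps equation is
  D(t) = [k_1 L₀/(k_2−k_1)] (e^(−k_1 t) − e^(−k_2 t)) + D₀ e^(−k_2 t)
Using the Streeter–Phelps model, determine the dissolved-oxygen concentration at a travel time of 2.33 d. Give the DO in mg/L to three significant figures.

k_1 L₀/(k_2−k_1) = 0.274×23.5/(0.836−0.274) = 6.439/0.5620 = 11.46 mg/L.
e^(−k_1 t) = e^(−0.274×2.330) = 0.5281; e^(−k_2 t) = e^(−0.836×2.330) = 0.1426.
D = 11.46 × (0.5281 − 0.1426) + 3.90 × 0.1426 = 4.417 + 0.5560 = 4.973 mg/L.
DO = C_s − D = 11.5 − 4.973 = 6.527 mg/L.

DO ≈ 6.53 mg/L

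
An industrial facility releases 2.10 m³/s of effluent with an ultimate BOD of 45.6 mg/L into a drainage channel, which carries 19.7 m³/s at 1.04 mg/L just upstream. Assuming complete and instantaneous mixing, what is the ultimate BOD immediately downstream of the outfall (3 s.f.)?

5.33 mg/L

Flow-weighted mixing: C = (Q_r C_r + Q_w C_w)/(Q_r + Q_w)
= (19.7×1.04 + 2.10×45.6)/(19.7 + 2.10) = 116.2/21.80 = 5.332 mg/L.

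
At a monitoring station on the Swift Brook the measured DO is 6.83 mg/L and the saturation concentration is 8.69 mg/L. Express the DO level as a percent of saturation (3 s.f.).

% saturation = C/C_s × 100 = 6.83/8.69 × 100 = 78.6 %.

78.6 % saturation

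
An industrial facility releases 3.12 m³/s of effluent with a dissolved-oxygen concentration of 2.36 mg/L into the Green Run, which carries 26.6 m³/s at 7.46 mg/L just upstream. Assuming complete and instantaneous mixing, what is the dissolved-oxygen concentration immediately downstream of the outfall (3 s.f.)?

Flow-weighted mixing: C = (Q_r C_r + Q_w C_w)/(Q_r + Q_w)
= (26.6×7.46 + 3.12×2.36)/(26.6 + 3.12) = 205.8/29.72 = 6.925 mg/L.

6.92 mg/L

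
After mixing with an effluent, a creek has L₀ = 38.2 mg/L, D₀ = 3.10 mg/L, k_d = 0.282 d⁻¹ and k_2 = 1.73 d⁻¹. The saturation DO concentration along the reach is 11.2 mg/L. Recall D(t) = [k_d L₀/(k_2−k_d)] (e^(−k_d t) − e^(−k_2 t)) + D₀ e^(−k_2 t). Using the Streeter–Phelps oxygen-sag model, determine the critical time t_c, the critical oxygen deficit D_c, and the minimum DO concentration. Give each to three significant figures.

With k_2/k_d = 6.135 and 1 − D₀(k_2−k_d)/(k_d L₀) = 0.5833,
t_c = ln(6.135 × 0.5833) / (1.73 − 0.282) = ln(3.578) / 1.448 = 1.275/1.448 = 0.8805 d.
L(t_c) = L₀ e^(−k_d t_c) = 38.2 × 0.7801 = 29.80 mg/L, and at the critical point k_2 D_c = k_d L, so D_c = (0.282/1.73) × 29.80 = 4.858 mg/L.
Minimum DO = C_s − D_c = 11.2 − 4.858 = 6.342 mg/L.

t_c ≈ 0.880 d; D_c ≈ 4.86 mg/L; min DO ≈ 6.34 mg/L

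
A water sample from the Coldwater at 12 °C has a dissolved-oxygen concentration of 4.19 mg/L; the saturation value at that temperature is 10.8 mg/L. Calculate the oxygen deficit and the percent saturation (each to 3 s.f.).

D = C_s − C = 10.8 − 4.19 = 6.61 mg/L.
% saturation = 4.19/10.8 × 100 = 38.8 %.

D ≈ 6.61 mg/L; 38.8 % saturation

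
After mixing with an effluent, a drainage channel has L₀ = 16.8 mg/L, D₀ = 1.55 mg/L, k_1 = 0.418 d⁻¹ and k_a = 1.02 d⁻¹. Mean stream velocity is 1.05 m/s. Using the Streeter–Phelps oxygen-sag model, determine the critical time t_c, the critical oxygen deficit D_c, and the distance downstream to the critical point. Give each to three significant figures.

t_c = [1/(k_a−k_1)] ln[(k_a/k_1)(1 − D₀(k_a−k_1)/(k_1 L₀))]
= [1/(1.02−0.418)] ln[(1.02/0.418)(1 − 1.55×0.6020/(0.418×16.8))]
= (1/0.6020) ln[2.440 × 0.8671] = 1.661 × ln(2.116) = 1.661 × 0.7495 = 1.245 d.
D_c = (k_1/k_a) L₀ e^(−k_1 t_c) = (0.418/1.02) × 16.8 × e^(−0.418×1.245) = 0.4098 × 16.8 × 0.5943 = 4.091 mg/L.
x_c = v t_c = 1.05 m/s × 1.245 d × 86400 s/d = 112900 m ≈ 113 km.

t_c ≈ 1.25 d; D_c ≈ 4.09 mg/L; x_c ≈ 113 km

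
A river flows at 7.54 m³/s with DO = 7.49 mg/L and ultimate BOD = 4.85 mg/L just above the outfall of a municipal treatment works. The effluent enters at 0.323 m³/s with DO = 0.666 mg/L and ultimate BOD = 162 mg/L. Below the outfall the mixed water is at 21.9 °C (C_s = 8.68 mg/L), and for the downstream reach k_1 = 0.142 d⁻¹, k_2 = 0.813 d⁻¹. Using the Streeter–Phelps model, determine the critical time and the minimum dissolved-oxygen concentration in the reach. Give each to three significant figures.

Mixed DO = (7.54×7.49 + 0.323×0.666)/(7.54+0.323) = 56.69/7.863 = 7.210 mg/L.
Mixed L₀ = (7.54×4.85 + 0.323×162)/(7.863) = 88.89/7.863 = 11.31 mg/L.
Initial deficit D₀ = C_s − DO₀ = 8.68 − 7.210 = 1.470 mg/L.
t_c = (1/0.6710) ln[(0.813/0.142)(1 − 1.470×0.6710/(0.142×11.31))] = 1.490 × ln(2.207) = 1.180 d.
D_c = (0.142/0.813) × 11.31 × e^(−0.142×1.180) = 0.1747 × 11.31 × 0.8458 = 1.670 mg/L.
Minimum DO = 8.68 − 1.670 = 7.010 mg/L.

t_c ≈ 1.18 d; minimum DO ≈ 7.01 mg/L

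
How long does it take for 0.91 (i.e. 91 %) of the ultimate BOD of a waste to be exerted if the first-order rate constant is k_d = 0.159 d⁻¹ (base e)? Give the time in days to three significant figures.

t ≈ 15.1 d

y/L₀ = 1 − e^(−k_d t) = 0.91 ⇒ e^(−k_d t) = 0.0900
t = −ln(0.0900) / 0.159 = 2.408 / 0.159 = 15.14 d.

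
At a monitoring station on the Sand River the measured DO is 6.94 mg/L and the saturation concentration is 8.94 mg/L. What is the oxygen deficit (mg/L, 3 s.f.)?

D = C_s − C = 8.94 − 6.94 = 2.00 mg/L.

D ≈ 2.00 mg/L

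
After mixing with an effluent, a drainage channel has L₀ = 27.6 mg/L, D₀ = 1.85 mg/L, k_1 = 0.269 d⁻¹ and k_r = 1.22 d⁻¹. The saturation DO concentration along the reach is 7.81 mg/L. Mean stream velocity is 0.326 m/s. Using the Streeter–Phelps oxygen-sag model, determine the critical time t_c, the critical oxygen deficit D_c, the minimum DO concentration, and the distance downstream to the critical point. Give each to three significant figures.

t_c ≈ 1.31 d; D_c ≈ 4.28 mg/L; min DO ≈ 3.53 mg/L; x_c ≈ 36.8 km

With k_r/k_1 = 4.535 and 1 − D₀(k_r−k_1)/(k_1 L₀) = 0.7630,
t_c = ln(4.535 × 0.7630) / (1.22 − 0.269) = ln(3.461) / 0.9510 = 1.241/0.9510 = 1.305 d.
D_c = (k_1/k_r) L₀ e^(−k_1 t_c) = (0.269/1.22) × 27.6 × e^(−0.269×1.305) = 0.2205 × 27.6 × 0.7039 = 4.283 mg/L.
Minimum DO = C_s − D_c = 7.81 − 4.283 = 3.527 mg/L.
x_c = v t_c = 0.326 m/s × 1.305 d × 86400 s/d = 36770 m ≈ 36.8 km.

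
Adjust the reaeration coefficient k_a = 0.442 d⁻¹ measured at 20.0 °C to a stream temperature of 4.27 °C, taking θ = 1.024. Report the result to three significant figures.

k_a(T₂) = k_a(T₁) · θ^(T₂−T₁) = 0.442 × 1.024^(4.27−20.0)
= 0.442 × 1.024^-15.7 = 0.442 × 0.6886 = 0.3044 d⁻¹.

k_a ≈ 0.304 d⁻¹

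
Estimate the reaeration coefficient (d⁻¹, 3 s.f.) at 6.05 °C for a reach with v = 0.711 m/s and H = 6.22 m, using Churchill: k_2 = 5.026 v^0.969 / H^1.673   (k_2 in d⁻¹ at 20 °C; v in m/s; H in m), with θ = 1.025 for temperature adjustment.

k_2(20) = 5.026 × 0.711^0.969 / 6.22^1.673 = 5.026 × 0.7186 / 21.28 = 0.1697 d⁻¹.
k_2(6.05) = 0.1697 × 1.025^(6.05−20) = 0.1697 × 0.7086 = 0.1202 d⁻¹.

k_2 ≈ 0.120 d⁻¹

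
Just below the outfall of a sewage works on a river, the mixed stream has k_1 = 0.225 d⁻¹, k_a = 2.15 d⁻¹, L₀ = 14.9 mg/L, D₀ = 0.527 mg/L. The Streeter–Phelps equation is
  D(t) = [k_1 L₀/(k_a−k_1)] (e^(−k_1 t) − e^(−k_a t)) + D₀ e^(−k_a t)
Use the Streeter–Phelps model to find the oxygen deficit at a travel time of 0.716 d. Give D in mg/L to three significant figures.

k_1 L₀/(k_a−k_1) = 0.225×14.9/(2.15−0.225) = 3.353/1.925 = 1.742 mg/L.
e^(−k_1 t) = e^(−0.225×0.7160) = 0.8512; e^(−k_a t) = e^(−2.15×0.7160) = 0.2145.
D = 1.742 × (0.8512 − 0.2145) + 0.527 × 0.2145 = 1.109 + 0.1130 = 1.222 mg/L.

D ≈ 1.22 mg/L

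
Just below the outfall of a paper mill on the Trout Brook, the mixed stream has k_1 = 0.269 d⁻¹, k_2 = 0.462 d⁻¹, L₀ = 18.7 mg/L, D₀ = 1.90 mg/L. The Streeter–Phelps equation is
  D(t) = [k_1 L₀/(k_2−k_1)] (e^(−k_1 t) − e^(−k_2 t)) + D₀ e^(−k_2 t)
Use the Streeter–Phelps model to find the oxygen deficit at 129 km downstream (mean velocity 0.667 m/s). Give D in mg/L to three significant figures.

D ≈ 5.68 mg/L

Travel time t = x/v = 129 km / (0.667 m/s) = 129000 m / 0.667 m/s = 193400 s = 2.238 d.
k_1 L₀/(k_2−k_1) = 0.269×18.7/(0.462−0.269) = 5.030/0.1930 = 26.06 mg/L.
e^(−k_1 t) = e^(−0.269×2.238) = 0.5476; e^(−k_2 t) = e^(−0.462×2.238) = 0.3555.
D = 26.06 × (0.5476 − 0.3555) + 1.90 × 0.3555 = 5.007 + 0.6755 = 5.683 mg/L.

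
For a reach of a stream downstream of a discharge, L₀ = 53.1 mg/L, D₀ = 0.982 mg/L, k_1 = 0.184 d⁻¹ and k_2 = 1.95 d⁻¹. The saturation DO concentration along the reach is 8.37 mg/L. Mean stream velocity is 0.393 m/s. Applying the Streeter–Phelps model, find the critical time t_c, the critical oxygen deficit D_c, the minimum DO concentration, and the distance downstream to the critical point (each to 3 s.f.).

t_c ≈ 1.23 d; D_c ≈ 4.00 mg/L; min DO ≈ 4.37 mg/L; x_c ≈ 41.6 km

At the critical point dD/dt = 0, so k_1 L₀ e^(−k_1 t) = k_2 D. Substituting D(t) from the Streeter–Phelps equation and solving for t gives
t_c = ln[(k_2/k_1)(1 − D₀(k_2−k_1)/(k_1 L₀))] / (k_2−k_1).
Here k_2−k_1 = 1.766 d⁻¹ and 1 − D₀(k_2−k_1)/(k_1 L₀) = 1 − 0.982×1.766/(0.184×53.1) = 0.8225, so
t_c = ln(10.60 × 0.8225) / 1.766 = 2.165 / 1.766 = 1.226 d.
D_c = (k_1/k_2) L₀ e^(−k_1 t_c) = (0.184/1.95) × 53.1 × e^(−0.184×1.226) = 0.09436 × 53.1 × 0.7980 = 3.999 mg/L.
Minimum DO = C_s − D_c = 8.37 − 3.999 = 4.371 mg/L.
x_c = v t_c = 0.393 m/s × 1.226 d × 86400 s/d = 41630 m ≈ 41.6 km.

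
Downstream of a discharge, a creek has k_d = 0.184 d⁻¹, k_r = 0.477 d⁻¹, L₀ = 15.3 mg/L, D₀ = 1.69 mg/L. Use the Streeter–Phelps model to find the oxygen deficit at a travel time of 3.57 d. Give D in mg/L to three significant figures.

D ≈ 3.54 mg/L

k_d L₀/(k_r−k_d) = 0.184×15.3/(0.477−0.184) = 2.815/0.2930 = 9.608 mg/L.
e^(−k_d t) = e^(−0.184×3.570) = 0.5185; e^(−k_r t) = e^(−0.477×3.570) = 0.1822.
D = 9.608 × (0.5185 − 0.1822) + 1.69 × 0.1822 = 3.231 + 0.3078 = 3.539 mg/L.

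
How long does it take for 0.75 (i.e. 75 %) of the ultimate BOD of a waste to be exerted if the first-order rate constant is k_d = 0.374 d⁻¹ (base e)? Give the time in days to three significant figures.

t ≈ 3.71 d

y/L₀ = 1 − e^(−k_d t) = 0.75 ⇒ e^(−k_d t) = 0.250
t = −ln(0.250) / 0.374 = 1.386 / 0.374 = 3.707 d.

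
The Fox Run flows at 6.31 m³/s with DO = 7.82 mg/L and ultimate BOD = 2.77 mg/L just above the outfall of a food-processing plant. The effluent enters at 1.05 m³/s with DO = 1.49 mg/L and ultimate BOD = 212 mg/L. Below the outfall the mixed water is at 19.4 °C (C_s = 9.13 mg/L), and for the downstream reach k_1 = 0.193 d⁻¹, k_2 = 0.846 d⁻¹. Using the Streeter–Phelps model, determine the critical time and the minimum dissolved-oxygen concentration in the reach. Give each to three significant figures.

Mixed DO = (6.31×7.82 + 1.05×1.49)/(6.31+1.05) = 50.91/7.360 = 6.917 mg/L.
Mixed L₀ = (6.31×2.77 + 1.05×212)/(7.360) = 240.1/7.360 = 32.62 mg/L.
Initial deficit D₀ = C_s − DO₀ = 9.13 − 6.917 = 2.213 mg/L.
t_c = (1/0.6530) ln[(0.846/0.193)(1 − 2.213×0.6530/(0.193×32.62))] = 1.531 × ln(3.377) = 1.864 d.
D_c = (0.193/0.846) × 32.62 × e^(−0.193×1.864) = 0.2281 × 32.62 × 0.6979 = 5.193 mg/L.
Minimum DO = 9.13 − 5.193 = 3.937 mg/L.

t_c ≈ 1.86 d; minimum DO ≈ 3.94 mg/L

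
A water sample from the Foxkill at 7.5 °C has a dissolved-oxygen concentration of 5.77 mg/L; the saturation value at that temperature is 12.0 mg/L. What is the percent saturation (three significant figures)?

% saturation = C/C_s × 100 = 5.77/12.0 × 100 = 48.1 %.

48.1 % saturation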